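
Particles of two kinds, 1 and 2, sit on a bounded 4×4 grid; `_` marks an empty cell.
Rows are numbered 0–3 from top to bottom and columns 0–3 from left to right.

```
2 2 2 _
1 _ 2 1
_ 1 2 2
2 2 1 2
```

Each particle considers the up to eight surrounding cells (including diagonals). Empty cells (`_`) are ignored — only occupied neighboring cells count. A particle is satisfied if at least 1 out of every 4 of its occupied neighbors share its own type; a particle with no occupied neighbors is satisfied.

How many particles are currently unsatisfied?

2

(0,0)2 1/2 ✓
(0,1)2 3/4 ✓
(0,2)2 2/3 ✓
(1,0)1 1/3 ✓
(1,2)2 4/6 ✓
(1,3)1 0/4 ✗
(2,1)1 2/6 ✓
(2,2)2 4/7 ✓
(2,3)2 3/5 ✓
(3,0)2 1/2 ✓
(3,1)2 2/4 ✓
(3,2)1 1/5 ✗
(3,3)2 2/3 ✓
Unsatisfied: (1,3), (3,2) — 2 in total.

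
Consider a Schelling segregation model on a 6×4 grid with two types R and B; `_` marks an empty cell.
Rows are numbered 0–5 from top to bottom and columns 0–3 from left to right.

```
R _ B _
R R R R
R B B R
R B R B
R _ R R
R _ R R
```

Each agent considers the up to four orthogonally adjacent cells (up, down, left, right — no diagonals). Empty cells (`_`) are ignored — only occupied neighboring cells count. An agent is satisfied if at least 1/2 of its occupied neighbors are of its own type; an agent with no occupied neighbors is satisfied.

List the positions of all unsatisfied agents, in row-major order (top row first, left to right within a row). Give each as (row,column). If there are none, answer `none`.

(0,2), (2,2), (2,3), (3,1), (3,2), (3,3)

Row 0: (0,0)R 1/1 satisfied · (0,2)B 0/1 not
Row 1: (1,0)R 3/3 satisfied · (1,1)R 2/3 satisfied · (1,2)R 2/4 satisfied · (1,3)R 2/2 satisfied
Row 2: (2,0)R 2/3 satisfied · (2,1)B 2/4 satisfied · (2,2)B 1/4 not · (2,3)R 1/3 not
Row 3: (3,0)R 2/3 satisfied · (3,1)B 1/3 not · (3,2)R 1/4 not · (3,3)B 0/3 not
Row 4: (4,0)R 2/2 satisfied · (4,2)R 3/3 satisfied · (4,3)R 2/3 satisfied
Row 5: (5,0)R 1/1 satisfied · (5,2)R 2/2 satisfied · (5,3)R 2/2 satisfied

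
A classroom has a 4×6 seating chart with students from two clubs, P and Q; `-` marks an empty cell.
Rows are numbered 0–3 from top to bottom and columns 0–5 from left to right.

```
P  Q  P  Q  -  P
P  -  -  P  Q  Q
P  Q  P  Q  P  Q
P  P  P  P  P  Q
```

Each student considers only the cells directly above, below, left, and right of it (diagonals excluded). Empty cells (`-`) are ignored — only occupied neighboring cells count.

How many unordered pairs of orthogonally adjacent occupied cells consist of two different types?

16

Scan each occupied cell's neighbors to the right and below so each pair is counted once.
From row 0: 5 unlike of 6 pairs (running 5/6).
From row 1: 3 unlike of 6 pairs (running 8/12).
From row 2: 7 unlike of 11 pairs (running 15/23).
From row 3: 1 unlike of 5 pairs (running 16/28).
Total adjacent occupied pairs: 28; unlike-type pairs: 16.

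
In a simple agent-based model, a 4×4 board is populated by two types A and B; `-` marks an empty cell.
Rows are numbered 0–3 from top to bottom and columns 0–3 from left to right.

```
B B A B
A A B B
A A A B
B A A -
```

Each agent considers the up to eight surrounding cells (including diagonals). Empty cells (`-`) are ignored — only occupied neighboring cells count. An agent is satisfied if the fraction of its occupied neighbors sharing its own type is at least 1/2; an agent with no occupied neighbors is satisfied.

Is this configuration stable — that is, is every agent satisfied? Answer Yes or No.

No

(0,0)B 1/3 not
(0,1)B 2/5 not
(0,2)A 1/5 not
(0,3)B 2/3 satisfied
(1,0)A 3/5 satisfied
(1,1)A 5/8 satisfied
(1,2)B 4/8 satisfied
(1,3)B 3/5 satisfied
(2,0)A 4/5 satisfied
(2,1)A 6/8 satisfied
(2,2)A 4/7 satisfied
(2,3)B 2/4 satisfied
(3,0)B 0/3 not
(3,1)A 4/5 satisfied
(3,2)A 3/4 satisfied
For instance (0,0) has only 1/3 same-type neighbors, below 1/2.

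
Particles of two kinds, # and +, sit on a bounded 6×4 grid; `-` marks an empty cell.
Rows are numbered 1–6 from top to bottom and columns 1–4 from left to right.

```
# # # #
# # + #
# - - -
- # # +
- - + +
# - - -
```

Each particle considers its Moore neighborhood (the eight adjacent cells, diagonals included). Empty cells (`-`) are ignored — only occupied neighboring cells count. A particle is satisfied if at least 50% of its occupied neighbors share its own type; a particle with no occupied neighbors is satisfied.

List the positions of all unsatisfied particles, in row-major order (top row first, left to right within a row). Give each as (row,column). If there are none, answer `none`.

(2,3), (4,3)

(1,1)# 3/3 satisfied
(1,2)# 4/5 satisfied
(1,3)# 4/5 satisfied
(1,4)# 2/3 satisfied
(2,1)# 4/4 satisfied
(2,2)# 5/6 satisfied
(2,3)+ 0/5 not
(2,4)# 2/3 satisfied
(3,1)# 3/3 satisfied
(4,2)# 2/3 satisfied
(4,3)# 1/4 not
(4,4)+ 2/3 satisfied
(5,3)+ 2/4 satisfied
(5,4)+ 2/3 satisfied
(6,1)# 0/0 satisfied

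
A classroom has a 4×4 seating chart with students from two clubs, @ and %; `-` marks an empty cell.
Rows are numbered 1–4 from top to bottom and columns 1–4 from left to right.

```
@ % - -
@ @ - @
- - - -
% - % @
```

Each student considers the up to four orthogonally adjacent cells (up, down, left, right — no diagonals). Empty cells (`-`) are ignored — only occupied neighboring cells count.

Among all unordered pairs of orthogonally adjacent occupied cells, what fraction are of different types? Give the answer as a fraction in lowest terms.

3/5

Scan each occupied cell's neighbors to the right and below so each pair is counted once.
Row 1: @(1,1)–%(1,2)≠ @(1,1)–@(2,1)= %(1,2)–@(2,2)≠  → 2/3 unlike.
Row 2: @(2,1)–@(2,2)=  → 0/1 unlike.
Row 4: %(4,3)–@(4,4)≠  → 1/1 unlike.
Total adjacent occupied pairs: 5; unlike-type pairs: 3.
3/5 is already in lowest terms.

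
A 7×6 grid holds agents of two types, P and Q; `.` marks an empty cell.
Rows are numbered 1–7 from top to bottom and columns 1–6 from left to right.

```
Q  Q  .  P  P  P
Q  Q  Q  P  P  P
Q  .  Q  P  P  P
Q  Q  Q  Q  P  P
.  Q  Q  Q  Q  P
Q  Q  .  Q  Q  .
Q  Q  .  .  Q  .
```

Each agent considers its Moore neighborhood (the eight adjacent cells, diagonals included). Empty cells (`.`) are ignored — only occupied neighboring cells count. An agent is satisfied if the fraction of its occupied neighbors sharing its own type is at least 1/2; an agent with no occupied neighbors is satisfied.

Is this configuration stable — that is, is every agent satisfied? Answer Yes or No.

Row 1: (1,1)Q 3/3 ✓ · (1,2)Q 4/4 ✓ · (1,4)P 3/4 ✓ · (1,5)P 5/5 ✓ · (1,6)P 3/3 ✓
Row 2: (2,1)Q 4/4 ✓ · (2,2)Q 6/6 ✓ · (2,3)Q 3/6 ✓ · (2,4)P 5/7 ✓ · (2,5)P 8/8 ✓ · (2,6)P 5/5 ✓
Row 3: (3,1)Q 4/4 ✓ · (3,3)Q 5/7 ✓ · (3,4)P 4/8 ✓ · (3,5)P 7/8 ✓ · (3,6)P 5/5 ✓
Row 4: (4,1)Q 3/3 ✓ · (4,2)Q 6/6 ✓ · (4,3)Q 6/7 ✓ · (4,4)Q 5/8 ✓ · (4,5)P 5/8 ✓ · (4,6)P 4/5 ✓
Row 5: (5,2)Q 6/6 ✓ · (5,3)Q 7/7 ✓ · (5,4)Q 6/7 ✓ · (5,5)Q 4/7 ✓ · (5,6)P 2/4 ✓
Row 6: (6,1)Q 4/4 ✓ · (6,2)Q 5/5 ✓ · (6,4)Q 5/5 ✓ · (6,5)Q 4/5 ✓
Row 7: (7,1)Q 3/3 ✓ · (7,2)Q 3/3 ✓ · (7,5)Q 2/2 ✓
All meet the threshold, so the configuration is stable.

Yes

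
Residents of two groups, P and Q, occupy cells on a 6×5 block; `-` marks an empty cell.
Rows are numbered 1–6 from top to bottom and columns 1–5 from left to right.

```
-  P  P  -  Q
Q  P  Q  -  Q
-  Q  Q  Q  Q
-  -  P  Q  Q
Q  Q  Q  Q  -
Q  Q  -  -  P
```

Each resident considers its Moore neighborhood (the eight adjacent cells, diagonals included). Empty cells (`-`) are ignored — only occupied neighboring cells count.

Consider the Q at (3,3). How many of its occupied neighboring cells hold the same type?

4

Occupied neighbors of (3,3): (2,2)=P, (2,3)=Q, (3,2)=Q, (3,4)=Q, (4,3)=P, (4,4)=Q.
Same type (Q): 4 of 6.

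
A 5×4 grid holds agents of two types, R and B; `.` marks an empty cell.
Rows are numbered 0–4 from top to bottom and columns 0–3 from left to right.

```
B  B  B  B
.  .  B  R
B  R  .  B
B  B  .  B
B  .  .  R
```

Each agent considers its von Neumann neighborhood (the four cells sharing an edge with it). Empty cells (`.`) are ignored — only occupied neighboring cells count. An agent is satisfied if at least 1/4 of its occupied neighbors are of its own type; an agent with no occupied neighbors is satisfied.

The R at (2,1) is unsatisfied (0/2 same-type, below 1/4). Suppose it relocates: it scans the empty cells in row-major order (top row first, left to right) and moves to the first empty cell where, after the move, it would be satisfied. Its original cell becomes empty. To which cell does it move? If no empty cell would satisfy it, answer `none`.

(4,2)

Vacating (2,1). Empty cells in order:
  (1,0): 0/2 same-type → still unsatisfied.
  (1,1): 0/2 same-type → still unsatisfied.
  (2,2): 0/2 same-type → still unsatisfied.
  (3,2): 0/2 same-type → still unsatisfied.
  (4,1): 0/2 same-type → still unsatisfied.
  (4,2): 1/1 same-type → satisfied — stop here.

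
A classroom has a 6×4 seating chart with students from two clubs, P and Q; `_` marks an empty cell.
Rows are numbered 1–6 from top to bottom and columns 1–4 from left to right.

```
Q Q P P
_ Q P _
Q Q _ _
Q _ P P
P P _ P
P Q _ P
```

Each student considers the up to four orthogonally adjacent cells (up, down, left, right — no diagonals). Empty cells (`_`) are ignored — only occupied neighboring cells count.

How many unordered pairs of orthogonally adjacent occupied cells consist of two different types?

5

Scan each occupied cell's neighbors to the right and below so each pair is counted once.
Row 1: Q(1,1)–Q(1,2)= Q(1,2)–P(1,3)≠ Q(1,2)–Q(2,2)= P(1,3)–P(1,4)= P(1,3)–P(2,3)=  → 1/5 unlike.
Row 2: Q(2,2)–P(2,3)≠ Q(2,2)–Q(3,2)=  → 1/2 unlike.
Row 3: Q(3,1)–Q(3,2)= Q(3,1)–Q(4,1)=  → 0/2 unlike.
Row 4: Q(4,1)–P(5,1)≠ P(4,3)–P(4,4)= P(4,4)–P(5,4)=  → 1/3 unlike.
Row 5: P(5,1)–P(5,2)= P(5,1)–P(6,1)= P(5,2)–Q(6,2)≠ P(5,4)–P(6,4)=  → 1/4 unlike.
Row 6: P(6,1)–Q(6,2)≠  → 1/1 unlike.
Total adjacent occupied pairs: 17; unlike-type pairs: 5.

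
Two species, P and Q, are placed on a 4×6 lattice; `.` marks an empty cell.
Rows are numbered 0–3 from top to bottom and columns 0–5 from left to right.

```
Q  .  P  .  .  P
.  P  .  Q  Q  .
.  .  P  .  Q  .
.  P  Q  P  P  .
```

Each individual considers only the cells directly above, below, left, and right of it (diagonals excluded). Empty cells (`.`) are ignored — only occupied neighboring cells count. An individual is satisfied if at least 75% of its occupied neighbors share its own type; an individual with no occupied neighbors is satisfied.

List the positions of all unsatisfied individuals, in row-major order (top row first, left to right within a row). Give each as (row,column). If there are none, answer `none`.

Row 0: (0,0)Q 0/0 satisfied · (0,2)P 0/0 satisfied · (0,5)P 0/0 satisfied
Row 1: (1,1)P 0/0 satisfied · (1,3)Q 1/1 satisfied · (1,4)Q 2/2 satisfied
Row 2: (2,2)P 0/1 not · (2,4)Q 1/2 not
Row 3: (3,1)P 0/1 not · (3,2)Q 0/3 not · (3,3)P 1/2 not · (3,4)P 1/2 not

(2,2), (2,4), (3,1), (3,2), (3,3), (3,4)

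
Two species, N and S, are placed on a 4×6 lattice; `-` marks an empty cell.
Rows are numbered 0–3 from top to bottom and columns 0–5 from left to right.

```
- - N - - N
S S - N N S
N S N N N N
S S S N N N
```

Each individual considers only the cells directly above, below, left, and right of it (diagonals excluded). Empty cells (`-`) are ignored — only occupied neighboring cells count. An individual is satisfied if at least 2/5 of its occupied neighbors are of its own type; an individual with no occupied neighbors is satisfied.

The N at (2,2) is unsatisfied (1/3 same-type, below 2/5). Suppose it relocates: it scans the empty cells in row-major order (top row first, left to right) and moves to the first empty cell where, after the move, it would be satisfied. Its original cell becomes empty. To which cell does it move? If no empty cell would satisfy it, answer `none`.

(0,1)

Vacating (2,2). Empty cells in order:
  (0,0): 0/1 same-type → still unsatisfied.
  (0,1): 1/2 same-type → satisfied — stop here.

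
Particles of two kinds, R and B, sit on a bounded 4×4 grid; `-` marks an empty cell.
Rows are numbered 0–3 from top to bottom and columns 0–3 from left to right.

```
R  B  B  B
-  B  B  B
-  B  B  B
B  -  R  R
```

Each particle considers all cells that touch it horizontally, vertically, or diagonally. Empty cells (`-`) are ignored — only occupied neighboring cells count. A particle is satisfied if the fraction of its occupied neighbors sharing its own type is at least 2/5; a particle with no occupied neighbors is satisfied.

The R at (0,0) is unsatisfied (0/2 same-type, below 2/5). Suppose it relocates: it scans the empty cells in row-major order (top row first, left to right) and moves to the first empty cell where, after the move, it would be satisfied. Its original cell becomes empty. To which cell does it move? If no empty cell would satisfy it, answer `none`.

Vacating (0,0). Empty cells in order:
  (1,0): 0/3 same-type → still unsatisfied.
  (2,0): 0/3 same-type → still unsatisfied.
  (3,1): 1/4 same-type → still unsatisfied.

none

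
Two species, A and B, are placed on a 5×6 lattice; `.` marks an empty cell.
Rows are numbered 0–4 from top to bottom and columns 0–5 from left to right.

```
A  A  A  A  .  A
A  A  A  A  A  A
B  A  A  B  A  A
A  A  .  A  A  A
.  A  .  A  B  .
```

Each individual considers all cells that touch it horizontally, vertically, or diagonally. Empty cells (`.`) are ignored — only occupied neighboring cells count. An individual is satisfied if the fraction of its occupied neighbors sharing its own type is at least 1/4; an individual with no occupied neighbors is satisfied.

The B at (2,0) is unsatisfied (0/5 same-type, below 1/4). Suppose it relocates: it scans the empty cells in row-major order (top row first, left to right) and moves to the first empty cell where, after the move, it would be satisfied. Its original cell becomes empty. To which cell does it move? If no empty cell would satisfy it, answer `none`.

Vacating (2,0). Empty cells in order:
  (0,4): 0/5 same-type → still unsatisfied.
  (3,2): 1/7 same-type → still unsatisfied.
  (4,0): 0/3 same-type → still unsatisfied.
  (4,2): 0/4 same-type → still unsatisfied.
  (4,5): 1/3 same-type → satisfied — stop here.

(4,5)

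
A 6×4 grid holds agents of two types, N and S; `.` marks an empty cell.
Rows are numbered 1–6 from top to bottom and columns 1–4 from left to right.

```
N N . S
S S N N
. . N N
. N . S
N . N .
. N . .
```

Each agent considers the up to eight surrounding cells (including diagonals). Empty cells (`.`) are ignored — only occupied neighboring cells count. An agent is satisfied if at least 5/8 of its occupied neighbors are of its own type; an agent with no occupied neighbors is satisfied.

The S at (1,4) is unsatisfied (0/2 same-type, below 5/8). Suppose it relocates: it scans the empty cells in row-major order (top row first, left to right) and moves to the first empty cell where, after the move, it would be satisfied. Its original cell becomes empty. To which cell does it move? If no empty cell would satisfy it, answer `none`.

(3,1)

Vacating (1,4). Empty cells in order:
  (1,3): 1/4 same-type → still unsatisfied.
  (3,1): 2/3 same-type → satisfied — stop here.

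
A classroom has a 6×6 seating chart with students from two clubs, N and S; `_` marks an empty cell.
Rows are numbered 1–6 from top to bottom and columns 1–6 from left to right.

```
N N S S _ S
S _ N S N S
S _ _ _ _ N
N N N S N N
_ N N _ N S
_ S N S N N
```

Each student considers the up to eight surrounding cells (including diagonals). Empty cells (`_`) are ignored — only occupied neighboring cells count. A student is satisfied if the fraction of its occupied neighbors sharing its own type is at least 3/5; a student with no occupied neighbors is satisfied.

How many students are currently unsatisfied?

19

(1,1)N 1/2 unhappy
(1,2)N 2/4 unhappy
(1,3)S 2/4 unhappy
(1,4)S 2/4 unhappy
(1,6)S 1/2 unhappy
(2,1)S 1/3 unhappy
(2,3)N 1/4 unhappy
(2,4)S 2/4 unhappy
(2,5)N 1/5 unhappy
(2,6)S 1/3 unhappy
(3,1)S 1/3 unhappy
(3,6)N 3/4 ok
(4,1)N 2/3 ok
(4,2)N 4/5 ok
(4,3)N 3/4 ok
(4,4)S 0/4 unhappy
(4,5)N 3/5 ok
(4,6)N 3/4 ok
(5,2)N 5/6 ok
(5,3)N 4/7 unhappy
(5,5)N 4/7 unhappy
(5,6)S 0/5 unhappy
(6,2)S 0/3 unhappy
(6,3)N 2/4 unhappy
(6,4)S 0/4 unhappy
(6,5)N 2/4 unhappy
(6,6)N 2/3 ok
Unsatisfied: (1,1), (1,2), (1,3), (1,4), (1,6), (2,1), (2,3), (2,4), (2,5), (2,6), (3,1), (4,4), (5,3), (5,5), (5,6), (6,2), (6,3), (6,4), (6,5) — 19 in total.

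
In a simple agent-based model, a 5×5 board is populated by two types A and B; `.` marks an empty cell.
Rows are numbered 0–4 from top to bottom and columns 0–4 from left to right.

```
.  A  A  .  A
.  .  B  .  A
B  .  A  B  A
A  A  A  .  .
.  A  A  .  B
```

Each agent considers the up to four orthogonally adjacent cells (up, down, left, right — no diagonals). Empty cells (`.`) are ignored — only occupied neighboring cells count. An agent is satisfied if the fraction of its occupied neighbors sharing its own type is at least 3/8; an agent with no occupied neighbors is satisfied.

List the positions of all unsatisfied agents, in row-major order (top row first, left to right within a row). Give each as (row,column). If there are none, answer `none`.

(0,1)A 1/1 satisfied
(0,2)A 1/2 satisfied
(0,4)A 1/1 satisfied
(1,2)B 0/2 not
(1,4)A 2/2 satisfied
(2,0)B 0/1 not
(2,2)A 1/3 not
(2,3)B 0/2 not
(2,4)A 1/2 satisfied
(3,0)A 1/2 satisfied
(3,1)A 3/3 satisfied
(3,2)A 3/3 satisfied
(4,1)A 2/2 satisfied
(4,2)A 2/2 satisfied
(4,4)B 0/0 satisfied

(1,2), (2,0), (2,2), (2,3)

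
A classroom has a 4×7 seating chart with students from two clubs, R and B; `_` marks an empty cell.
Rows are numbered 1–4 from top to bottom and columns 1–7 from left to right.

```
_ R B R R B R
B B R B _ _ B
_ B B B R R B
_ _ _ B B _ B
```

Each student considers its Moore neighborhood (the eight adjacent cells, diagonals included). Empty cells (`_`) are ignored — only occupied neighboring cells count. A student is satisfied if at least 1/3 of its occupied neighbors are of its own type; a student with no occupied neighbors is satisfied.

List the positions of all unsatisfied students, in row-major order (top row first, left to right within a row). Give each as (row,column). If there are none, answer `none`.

(1,2), (1,7), (2,3), (3,5), (3,6)

(1,2)R 1/4 not
(1,3)B 2/5 satisfied
(1,4)R 2/4 satisfied
(1,5)R 1/3 satisfied
(1,6)B 1/3 satisfied
(1,7)R 0/2 not
(2,1)B 2/3 satisfied
(2,2)B 4/6 satisfied
(2,3)R 2/8 not
(2,4)B 3/7 satisfied
(2,7)B 2/4 satisfied
(3,2)B 3/4 satisfied
(3,3)B 5/6 satisfied
(3,4)B 4/6 satisfied
(3,5)R 1/5 not
(3,6)R 1/5 not
(3,7)B 2/3 satisfied
(4,4)B 3/4 satisfied
(4,5)B 2/4 satisfied
(4,7)B 1/2 satisfied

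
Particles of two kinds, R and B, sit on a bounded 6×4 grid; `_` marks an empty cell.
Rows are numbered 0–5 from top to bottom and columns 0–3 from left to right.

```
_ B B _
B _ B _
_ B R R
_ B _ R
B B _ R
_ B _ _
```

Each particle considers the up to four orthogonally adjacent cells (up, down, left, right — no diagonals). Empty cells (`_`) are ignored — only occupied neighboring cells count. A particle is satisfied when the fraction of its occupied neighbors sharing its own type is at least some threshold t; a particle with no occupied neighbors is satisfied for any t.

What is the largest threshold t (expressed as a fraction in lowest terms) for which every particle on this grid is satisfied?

1/3

(0,1)B 1/1
(0,2)B 2/2
(1,0)B — no occupied neighbors
(1,2)B 1/2
(2,1)B 1/2
(2,2)R 1/3
(2,3)R 2/2
(3,1)B 2/2
(3,3)R 2/2
(4,0)B 1/1
(4,1)B 3/3
(4,3)R 1/1
(5,1)B 1/1
The smallest same-type fraction is 1/3 at (2,2), which reduces to 1/3. Any threshold above that leaves this particle unsatisfied.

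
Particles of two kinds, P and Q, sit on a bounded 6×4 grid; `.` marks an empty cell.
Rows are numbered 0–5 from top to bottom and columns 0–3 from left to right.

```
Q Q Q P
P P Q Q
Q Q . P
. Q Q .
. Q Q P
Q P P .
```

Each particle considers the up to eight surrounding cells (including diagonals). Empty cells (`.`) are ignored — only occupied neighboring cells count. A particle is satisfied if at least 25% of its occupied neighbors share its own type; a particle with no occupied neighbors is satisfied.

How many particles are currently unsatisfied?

Row 0: (0,0)Q 1/3 ✓ · (0,1)Q 3/5 ✓ · (0,2)Q 3/5 ✓ · (0,3)P 0/3 ✗
Row 1: (1,0)P 1/5 ✗ · (1,1)P 1/7 ✗ · (1,2)Q 4/7 ✓ · (1,3)Q 2/4 ✓
Row 2: (2,0)Q 2/4 ✓ · (2,1)Q 4/6 ✓ · (2,3)P 0/3 ✗
Row 3: (3,1)Q 5/5 ✓ · (3,2)Q 4/6 ✓
Row 4: (4,1)Q 4/6 ✓ · (4,2)Q 3/6 ✓ · (4,3)P 1/3 ✓
Row 5: (5,0)Q 1/2 ✓ · (5,1)P 1/4 ✓ · (5,2)P 2/4 ✓
Unsatisfied: (0,3), (1,0), (1,1), (2,3) — 4 in total.

4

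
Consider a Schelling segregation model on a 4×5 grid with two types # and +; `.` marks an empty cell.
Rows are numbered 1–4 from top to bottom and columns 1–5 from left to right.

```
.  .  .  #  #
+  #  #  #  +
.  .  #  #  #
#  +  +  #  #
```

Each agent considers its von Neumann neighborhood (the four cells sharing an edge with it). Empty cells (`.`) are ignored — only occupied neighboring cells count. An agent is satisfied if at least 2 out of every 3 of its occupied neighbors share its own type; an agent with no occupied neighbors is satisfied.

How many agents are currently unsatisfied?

Row 1: (1,4)# 2/2 ✓ · (1,5)# 1/2 ✗
Row 2: (2,1)+ 0/1 ✗ · (2,2)# 1/2 ✗ · (2,3)# 3/3 ✓ · (2,4)# 3/4 ✓ · (2,5)+ 0/3 ✗
Row 3: (3,3)# 2/3 ✓ · (3,4)# 4/4 ✓ · (3,5)# 2/3 ✓
Row 4: (4,1)# 0/1 ✗ · (4,2)+ 1/2 ✗ · (4,3)+ 1/3 ✗ · (4,4)# 2/3 ✓ · (4,5)# 2/2 ✓
Unsatisfied: (1,5), (2,1), (2,2), (2,5), (4,1), (4,2), (4,3) — 7 in total.

7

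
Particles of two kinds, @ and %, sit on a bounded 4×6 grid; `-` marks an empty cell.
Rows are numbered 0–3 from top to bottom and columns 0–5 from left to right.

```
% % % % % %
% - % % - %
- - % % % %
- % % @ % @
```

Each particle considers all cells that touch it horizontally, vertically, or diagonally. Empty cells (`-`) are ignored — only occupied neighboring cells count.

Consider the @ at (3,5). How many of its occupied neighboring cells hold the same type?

Occupied neighbors of (3,5): (2,4)=%, (2,5)=%, (3,4)=%.
Same type (@): 0 of 3.

0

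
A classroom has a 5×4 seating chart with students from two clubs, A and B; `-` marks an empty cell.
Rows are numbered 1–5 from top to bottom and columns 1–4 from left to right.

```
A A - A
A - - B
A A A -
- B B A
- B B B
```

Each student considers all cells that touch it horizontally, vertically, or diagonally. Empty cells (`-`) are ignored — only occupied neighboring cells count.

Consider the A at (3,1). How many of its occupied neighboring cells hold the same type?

2

Occupied neighbors of (3,1): (2,1)=A, (3,2)=A, (4,2)=B.
Same type (A): 2 of 3.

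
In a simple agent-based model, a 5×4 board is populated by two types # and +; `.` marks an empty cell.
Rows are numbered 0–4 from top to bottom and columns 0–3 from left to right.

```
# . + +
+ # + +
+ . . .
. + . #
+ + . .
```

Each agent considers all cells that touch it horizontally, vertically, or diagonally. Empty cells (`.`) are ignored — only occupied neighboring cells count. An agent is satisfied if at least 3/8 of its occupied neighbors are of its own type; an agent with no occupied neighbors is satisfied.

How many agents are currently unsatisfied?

(0,0)# 1/2 ✓
(0,2)+ 3/4 ✓
(0,3)+ 3/3 ✓
(1,0)+ 1/3 ✗
(1,1)# 1/5 ✗
(1,2)+ 3/4 ✓
(1,3)+ 3/3 ✓
(2,0)+ 2/3 ✓
(3,1)+ 3/3 ✓
(3,3)# 0/0 ✓
(4,0)+ 2/2 ✓
(4,1)+ 2/2 ✓
Unsatisfied: (1,0), (1,1) — 2 in total.

2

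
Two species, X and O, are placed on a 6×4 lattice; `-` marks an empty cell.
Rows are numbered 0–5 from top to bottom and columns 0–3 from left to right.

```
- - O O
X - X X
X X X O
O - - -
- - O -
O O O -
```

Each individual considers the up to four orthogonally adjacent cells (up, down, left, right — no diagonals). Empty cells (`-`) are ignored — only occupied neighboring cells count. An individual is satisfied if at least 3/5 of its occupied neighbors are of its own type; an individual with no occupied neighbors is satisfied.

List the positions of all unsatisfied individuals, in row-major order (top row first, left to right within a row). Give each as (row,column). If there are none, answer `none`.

Row 0: (0,2)O 1/2 not · (0,3)O 1/2 not
Row 1: (1,0)X 1/1 satisfied · (1,2)X 2/3 satisfied · (1,3)X 1/3 not
Row 2: (2,0)X 2/3 satisfied · (2,1)X 2/2 satisfied · (2,2)X 2/3 satisfied · (2,3)O 0/2 not
Row 3: (3,0)O 0/1 not
Row 4: (4,2)O 1/1 satisfied
Row 5: (5,0)O 1/1 satisfied · (5,1)O 2/2 satisfied · (5,2)O 2/2 satisfied

(0,2), (0,3), (1,3), (2,3), (3,0)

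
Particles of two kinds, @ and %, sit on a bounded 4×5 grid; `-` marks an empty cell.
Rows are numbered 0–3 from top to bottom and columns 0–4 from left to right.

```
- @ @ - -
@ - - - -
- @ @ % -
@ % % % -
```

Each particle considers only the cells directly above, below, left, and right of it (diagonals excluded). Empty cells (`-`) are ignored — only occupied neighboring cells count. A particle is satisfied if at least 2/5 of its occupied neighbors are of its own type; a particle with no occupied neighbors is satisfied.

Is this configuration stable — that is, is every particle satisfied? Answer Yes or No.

Row 0: (0,1)@ 1/1 ✓ · (0,2)@ 1/1 ✓
Row 1: (1,0)@ 0/0 ✓
Row 2: (2,1)@ 1/2 ✓ · (2,2)@ 1/3 ✗ · (2,3)% 1/2 ✓
Row 3: (3,0)@ 0/1 ✗ · (3,1)% 1/3 ✗ · (3,2)% 2/3 ✓ · (3,3)% 2/2 ✓
For instance (2,2) has only 1/3 same-type neighbors, below 2/5.

No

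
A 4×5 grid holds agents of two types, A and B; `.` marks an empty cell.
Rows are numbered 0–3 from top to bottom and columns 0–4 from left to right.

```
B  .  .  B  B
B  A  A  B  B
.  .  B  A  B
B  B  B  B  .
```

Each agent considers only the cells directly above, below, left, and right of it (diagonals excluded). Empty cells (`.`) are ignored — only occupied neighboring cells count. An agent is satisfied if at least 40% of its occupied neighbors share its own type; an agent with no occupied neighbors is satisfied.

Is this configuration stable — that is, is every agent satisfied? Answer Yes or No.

Row 0: (0,0)B 1/1 satisfied · (0,3)B 2/2 satisfied · (0,4)B 2/2 satisfied
Row 1: (1,0)B 1/2 satisfied · (1,1)A 1/2 satisfied · (1,2)A 1/3 not · (1,3)B 2/4 satisfied · (1,4)B 3/3 satisfied
Row 2: (2,2)B 1/3 not · (2,3)A 0/4 not · (2,4)B 1/2 satisfied
Row 3: (3,0)B 1/1 satisfied · (3,1)B 2/2 satisfied · (3,2)B 3/3 satisfied · (3,3)B 1/2 satisfied
For instance (1,2) has only 1/3 same-type neighbors, below 2/5.

No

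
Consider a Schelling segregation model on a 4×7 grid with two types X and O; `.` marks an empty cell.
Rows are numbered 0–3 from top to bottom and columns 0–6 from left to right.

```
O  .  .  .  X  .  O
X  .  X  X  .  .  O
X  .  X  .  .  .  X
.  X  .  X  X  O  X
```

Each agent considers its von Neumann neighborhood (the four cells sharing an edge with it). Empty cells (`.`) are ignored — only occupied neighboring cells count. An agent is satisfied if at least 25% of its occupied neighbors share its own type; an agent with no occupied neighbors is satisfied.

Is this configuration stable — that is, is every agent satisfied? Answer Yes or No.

Row 0: (0,0)O 0/1 unhappy · (0,4)X 0/0 ok · (0,6)O 1/1 ok
Row 1: (1,0)X 1/2 ok · (1,2)X 2/2 ok · (1,3)X 1/1 ok · (1,6)O 1/2 ok
Row 2: (2,0)X 1/1 ok · (2,2)X 1/1 ok · (2,6)X 1/2 ok
Row 3: (3,1)X 0/0 ok · (3,3)X 1/1 ok · (3,4)X 1/2 ok · (3,5)O 0/2 unhappy · (3,6)X 1/2 ok
For instance (0,0) has only 0/1 same-type neighbors, below 1/4.

No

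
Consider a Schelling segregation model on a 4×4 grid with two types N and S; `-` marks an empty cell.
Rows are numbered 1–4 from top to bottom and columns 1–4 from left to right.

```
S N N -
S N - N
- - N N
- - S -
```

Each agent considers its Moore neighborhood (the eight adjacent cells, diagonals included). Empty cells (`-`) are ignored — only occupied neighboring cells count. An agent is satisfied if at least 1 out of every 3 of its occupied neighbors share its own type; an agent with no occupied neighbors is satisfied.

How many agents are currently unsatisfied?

1

Row 1: (1,1)S 1/3 ok · (1,2)N 2/4 ok · (1,3)N 3/3 ok
Row 2: (2,1)S 1/3 ok · (2,2)N 3/5 ok · (2,4)N 3/3 ok
Row 3: (3,3)N 3/4 ok · (3,4)N 2/3 ok
Row 4: (4,3)S 0/2 unhappy
Unsatisfied: (4,3) — 1 in total.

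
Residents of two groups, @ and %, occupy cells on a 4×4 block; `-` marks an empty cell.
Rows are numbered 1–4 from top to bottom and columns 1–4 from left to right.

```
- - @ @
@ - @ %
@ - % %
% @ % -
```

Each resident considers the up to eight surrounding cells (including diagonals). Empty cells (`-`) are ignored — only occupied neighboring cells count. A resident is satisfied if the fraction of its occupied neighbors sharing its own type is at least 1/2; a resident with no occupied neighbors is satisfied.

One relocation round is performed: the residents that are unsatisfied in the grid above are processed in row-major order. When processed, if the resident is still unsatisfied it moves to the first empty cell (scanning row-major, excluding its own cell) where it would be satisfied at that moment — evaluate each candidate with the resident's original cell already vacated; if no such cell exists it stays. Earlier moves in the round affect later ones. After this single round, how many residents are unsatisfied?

Initially unsatisfied (in order): (2,3), (2,4), (4,1), (4,2).
  (2,3) → (1,1).
  (2,4): now satisfied by earlier moves; stays.
  (4,1) → (2,3).
  (4,2) → (1,2).
Resulting grid:
@ @ @ @
@ - % %
@ - % %
- - % -
Unsatisfied now: (1,4).

1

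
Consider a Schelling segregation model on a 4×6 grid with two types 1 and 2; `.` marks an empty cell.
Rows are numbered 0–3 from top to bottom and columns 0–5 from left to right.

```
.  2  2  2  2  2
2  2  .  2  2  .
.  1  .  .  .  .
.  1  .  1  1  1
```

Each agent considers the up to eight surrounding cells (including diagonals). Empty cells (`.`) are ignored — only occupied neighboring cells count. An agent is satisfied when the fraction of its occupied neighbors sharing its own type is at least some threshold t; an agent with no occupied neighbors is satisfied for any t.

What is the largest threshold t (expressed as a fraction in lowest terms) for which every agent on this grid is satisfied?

1/3

(0,1)2 3/3
(0,2)2 4/4
(0,3)2 4/4
(0,4)2 4/4
(0,5)2 2/2
(1,0)2 2/3
(1,1)2 3/4
(1,3)2 4/4
(1,4)2 4/4
(2,1)1 1/3
(3,1)1 1/1
(3,3)1 1/1
(3,4)1 2/2
(3,5)1 1/1
The smallest same-type fraction is 1/3 at (2,1), which reduces to 1/3. Any threshold above that leaves this agent unsatisfied.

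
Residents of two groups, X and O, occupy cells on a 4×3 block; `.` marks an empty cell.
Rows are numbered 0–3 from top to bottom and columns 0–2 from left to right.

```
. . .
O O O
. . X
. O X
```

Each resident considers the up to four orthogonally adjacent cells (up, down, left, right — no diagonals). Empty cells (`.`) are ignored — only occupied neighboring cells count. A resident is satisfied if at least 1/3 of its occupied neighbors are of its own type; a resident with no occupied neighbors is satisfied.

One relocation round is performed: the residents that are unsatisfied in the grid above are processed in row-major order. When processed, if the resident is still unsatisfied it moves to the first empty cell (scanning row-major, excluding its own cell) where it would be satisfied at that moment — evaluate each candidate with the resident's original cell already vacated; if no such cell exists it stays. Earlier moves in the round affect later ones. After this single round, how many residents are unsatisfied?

0

Initially unsatisfied (in order): (3,1).
  (3,1) → (0,0).
Resulting grid:
O . .
O O O
. . X
. . X
All satisfied now.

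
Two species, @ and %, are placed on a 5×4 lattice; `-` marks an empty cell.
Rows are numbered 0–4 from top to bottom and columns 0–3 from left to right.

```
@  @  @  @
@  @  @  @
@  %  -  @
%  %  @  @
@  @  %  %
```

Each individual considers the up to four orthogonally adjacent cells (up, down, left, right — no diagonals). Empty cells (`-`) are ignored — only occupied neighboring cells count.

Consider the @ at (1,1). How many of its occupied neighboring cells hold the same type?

3

Occupied neighbors of (1,1): (0,1)=@, (2,1)=%, (1,0)=@, (1,2)=@.
Same type (@): 3 of 4.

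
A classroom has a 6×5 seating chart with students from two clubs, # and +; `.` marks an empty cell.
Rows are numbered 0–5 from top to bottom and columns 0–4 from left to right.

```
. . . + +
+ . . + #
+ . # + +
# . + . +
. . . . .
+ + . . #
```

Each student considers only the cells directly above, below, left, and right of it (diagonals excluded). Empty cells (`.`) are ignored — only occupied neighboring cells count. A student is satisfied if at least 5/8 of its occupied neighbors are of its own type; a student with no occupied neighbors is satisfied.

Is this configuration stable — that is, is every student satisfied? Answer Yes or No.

No

Row 0: (0,3)+ 2/2 ✓ · (0,4)+ 1/2 ✗
Row 1: (1,0)+ 1/1 ✓ · (1,3)+ 2/3 ✓ · (1,4)# 0/3 ✗
Row 2: (2,0)+ 1/2 ✗ · (2,2)# 0/2 ✗ · (2,3)+ 2/3 ✓ · (2,4)+ 2/3 ✓
Row 3: (3,0)# 0/1 ✗ · (3,2)+ 0/1 ✗ · (3,4)+ 1/1 ✓
Row 5: (5,0)+ 1/1 ✓ · (5,1)+ 1/1 ✓ · (5,4)# 0/0 ✓
For instance (0,4) has only 1/2 same-type neighbors, below 5/8.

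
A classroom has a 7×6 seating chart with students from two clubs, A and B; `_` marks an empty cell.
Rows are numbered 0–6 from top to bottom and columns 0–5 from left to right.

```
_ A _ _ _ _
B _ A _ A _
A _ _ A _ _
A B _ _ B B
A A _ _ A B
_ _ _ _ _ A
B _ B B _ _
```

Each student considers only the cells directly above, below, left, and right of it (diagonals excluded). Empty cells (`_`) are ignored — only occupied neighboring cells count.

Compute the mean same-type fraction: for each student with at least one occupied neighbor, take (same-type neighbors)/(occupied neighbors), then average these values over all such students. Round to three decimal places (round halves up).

Row 0: (0,1)A — no occupied neighbors
Row 1: (1,0)B 0/1 · (1,2)A — no occupied neighbors · (1,4)A — no occupied neighbors
Row 2: (2,0)A 1/2 · (2,3)A — no occupied neighbors
Row 3: (3,0)A 2/3 · (3,1)B 0/2 · (3,4)B 1/2 · (3,5)B 2/2
Row 4: (4,0)A 2/2 · (4,1)A 1/2 · (4,4)A 0/2 · (4,5)B 1/3
Row 5: (5,5)A 0/1
Row 6: (6,0)B — no occupied neighbors · (6,2)B 1/1 · (6,3)B 1/1
Sum over 13 students: 0/1 + 1/2 + 2/3 + 0/2 + 1/2 + 2/2 + 2/2 + 1/2 + 0/2 + 1/3 + 0/1 + 1/1 + 1/1 = 13/2; mean = 13/2 ÷ 13 = 1/2 = 0.5 → 0.500.

0.500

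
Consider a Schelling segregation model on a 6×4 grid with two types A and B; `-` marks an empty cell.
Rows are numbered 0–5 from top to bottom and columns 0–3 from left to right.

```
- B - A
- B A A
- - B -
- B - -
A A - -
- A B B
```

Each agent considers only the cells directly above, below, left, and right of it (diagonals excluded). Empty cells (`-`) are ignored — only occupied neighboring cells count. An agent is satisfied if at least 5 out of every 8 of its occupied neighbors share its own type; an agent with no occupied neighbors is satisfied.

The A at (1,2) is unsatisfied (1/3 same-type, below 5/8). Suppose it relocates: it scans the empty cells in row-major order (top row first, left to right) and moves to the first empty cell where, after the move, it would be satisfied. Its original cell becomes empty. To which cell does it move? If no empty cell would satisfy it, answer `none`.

Vacating (1,2). Empty cells in order:
  (0,0): 0/1 same-type → still unsatisfied.
  (0,2): 1/2 same-type → still unsatisfied.
  (1,0): 0/1 same-type → still unsatisfied.
  (2,0): 0/0 same-type → satisfied — stop here.

(2,0)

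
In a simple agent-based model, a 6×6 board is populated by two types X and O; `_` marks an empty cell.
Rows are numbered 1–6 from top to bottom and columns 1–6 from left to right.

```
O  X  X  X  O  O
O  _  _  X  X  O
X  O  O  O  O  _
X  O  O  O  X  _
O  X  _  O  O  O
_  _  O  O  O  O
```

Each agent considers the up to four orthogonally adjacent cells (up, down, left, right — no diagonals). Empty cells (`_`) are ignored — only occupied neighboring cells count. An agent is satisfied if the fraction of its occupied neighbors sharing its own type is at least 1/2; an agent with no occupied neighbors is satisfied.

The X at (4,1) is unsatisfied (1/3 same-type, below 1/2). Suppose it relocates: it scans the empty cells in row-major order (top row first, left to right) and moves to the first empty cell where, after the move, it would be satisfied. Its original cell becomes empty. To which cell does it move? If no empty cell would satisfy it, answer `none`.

(2,3)

Vacating (4,1). Empty cells in order:
  (2,2): 1/3 same-type → still unsatisfied.
  (2,3): 2/3 same-type → satisfied — stop here.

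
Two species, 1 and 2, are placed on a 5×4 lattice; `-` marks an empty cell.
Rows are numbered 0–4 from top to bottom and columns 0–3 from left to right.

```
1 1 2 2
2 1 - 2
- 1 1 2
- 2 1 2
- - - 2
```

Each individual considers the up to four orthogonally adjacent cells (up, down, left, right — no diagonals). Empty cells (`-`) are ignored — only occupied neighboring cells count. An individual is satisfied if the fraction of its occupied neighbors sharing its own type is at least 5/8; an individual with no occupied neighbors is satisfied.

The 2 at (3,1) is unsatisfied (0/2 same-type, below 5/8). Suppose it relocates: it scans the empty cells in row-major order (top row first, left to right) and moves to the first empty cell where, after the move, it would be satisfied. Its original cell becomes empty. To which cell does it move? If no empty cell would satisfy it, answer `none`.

(3,0)

Vacating (3,1). Empty cells in order:
  (1,2): 2/4 same-type → still unsatisfied.
  (2,0): 1/2 same-type → still unsatisfied.
  (3,0): 0/0 same-type → satisfied — stop here.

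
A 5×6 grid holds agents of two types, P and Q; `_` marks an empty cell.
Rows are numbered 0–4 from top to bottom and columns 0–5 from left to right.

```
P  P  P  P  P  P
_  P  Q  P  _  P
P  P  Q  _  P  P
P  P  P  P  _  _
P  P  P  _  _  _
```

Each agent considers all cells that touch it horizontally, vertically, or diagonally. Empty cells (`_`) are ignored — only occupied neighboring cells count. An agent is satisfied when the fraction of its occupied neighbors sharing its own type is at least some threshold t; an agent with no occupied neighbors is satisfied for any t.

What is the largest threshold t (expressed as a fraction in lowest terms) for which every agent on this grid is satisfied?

1/7

(0,0)P 2/2
(0,1)P 3/4
(0,2)P 4/5
(0,3)P 3/4
(0,4)P 4/4
(0,5)P 2/2
(1,1)P 5/7
(1,2)Q 1/7
(1,3)P 4/6
(1,5)P 4/4
(2,0)P 4/4
(2,1)P 5/7
(2,2)Q 1/7
(2,4)P 4/4
(2,5)P 2/2
(3,0)P 5/5
(3,1)P 7/8
(3,2)P 5/6
(3,3)P 3/4
(4,0)P 3/3
(4,1)P 5/5
(4,2)P 4/4
The smallest same-type fraction is 1/7 at (1,2), which reduces to 1/7. Any threshold above that leaves this agent unsatisfied.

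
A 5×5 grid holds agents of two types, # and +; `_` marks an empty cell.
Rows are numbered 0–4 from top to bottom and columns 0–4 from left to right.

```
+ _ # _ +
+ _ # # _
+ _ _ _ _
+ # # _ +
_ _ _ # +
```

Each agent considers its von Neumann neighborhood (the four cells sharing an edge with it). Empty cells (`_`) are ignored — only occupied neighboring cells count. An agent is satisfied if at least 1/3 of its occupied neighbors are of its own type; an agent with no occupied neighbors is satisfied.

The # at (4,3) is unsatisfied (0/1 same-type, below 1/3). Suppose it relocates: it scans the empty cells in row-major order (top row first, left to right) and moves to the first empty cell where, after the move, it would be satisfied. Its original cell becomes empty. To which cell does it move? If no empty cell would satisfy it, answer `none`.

Vacating (4,3). Empty cells in order:
  (0,1): 1/2 same-type → satisfied — stop here.

(0,1)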